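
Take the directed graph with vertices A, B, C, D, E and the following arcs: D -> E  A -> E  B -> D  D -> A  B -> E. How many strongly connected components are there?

5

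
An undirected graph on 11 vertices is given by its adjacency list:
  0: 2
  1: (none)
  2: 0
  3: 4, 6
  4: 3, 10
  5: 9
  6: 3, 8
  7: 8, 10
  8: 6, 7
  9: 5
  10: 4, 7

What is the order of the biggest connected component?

6

1 is isolated — a component by itself.
Starting from 5 we can reach 5, 9. That is one component of size 2.
Starting from 0 we can reach 0, 2. That is one component of size 2.
Starting from 3 we can reach 3, 4, 6, 7, 8, 10. That is one component of size 6.
The largest has 6 vertices.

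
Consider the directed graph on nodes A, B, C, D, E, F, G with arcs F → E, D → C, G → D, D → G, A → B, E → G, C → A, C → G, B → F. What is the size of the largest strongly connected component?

7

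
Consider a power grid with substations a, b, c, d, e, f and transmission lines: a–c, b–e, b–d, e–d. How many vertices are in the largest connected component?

3

f is isolated — a component by itself.
Starting from a we can reach a, c. That is one component of size 2.
Starting from b we can reach b, d, e. That is one component of size 3.
The largest has 3 vertices.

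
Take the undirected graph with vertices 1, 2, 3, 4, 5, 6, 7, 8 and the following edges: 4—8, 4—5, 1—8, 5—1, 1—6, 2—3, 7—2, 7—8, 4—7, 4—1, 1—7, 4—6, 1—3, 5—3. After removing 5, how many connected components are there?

1

With 5 gone, the remaining components are: {1, 2, 3, 4, 6, 7, 8}.
That is 1 component.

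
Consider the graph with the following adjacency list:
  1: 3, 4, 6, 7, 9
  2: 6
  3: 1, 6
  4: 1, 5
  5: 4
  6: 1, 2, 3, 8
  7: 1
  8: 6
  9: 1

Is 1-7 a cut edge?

Removing 1-7 leaves no path between 1 and 7: the component count goes from 1 to 2. So it is a bridge.

Yes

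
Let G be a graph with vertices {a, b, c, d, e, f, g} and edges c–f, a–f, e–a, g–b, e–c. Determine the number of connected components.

3

d is isolated — a component by itself.
Starting from b we can reach b, g. That is one component of size 2.
Starting from a we can reach a, c, e, f. That is one component of size 4.
Total: 3 components.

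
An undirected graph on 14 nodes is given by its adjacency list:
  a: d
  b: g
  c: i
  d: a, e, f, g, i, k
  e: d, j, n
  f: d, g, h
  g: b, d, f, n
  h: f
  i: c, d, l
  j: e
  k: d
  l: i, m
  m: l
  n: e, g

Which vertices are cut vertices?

Removing d increases the component count from 1 to 4, so d is a cut vertex.
Removing e increases the component count from 1 to 2, so e is a cut vertex.
Removing f increases the component count from 1 to 2, so f is a cut vertex.
Likewise g, i, l are cut vertices.
By contrast removing j leaves 1 component; it is not a cut vertex. No other vertex is a cut vertex either.

d, e, f, g, i, l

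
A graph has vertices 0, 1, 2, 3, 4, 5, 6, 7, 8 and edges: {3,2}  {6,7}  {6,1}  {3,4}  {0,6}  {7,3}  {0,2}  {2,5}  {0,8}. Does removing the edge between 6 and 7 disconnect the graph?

No

After removing 6—7, the path 6-0-2-3-7 still connects them, so the edge is not a bridge.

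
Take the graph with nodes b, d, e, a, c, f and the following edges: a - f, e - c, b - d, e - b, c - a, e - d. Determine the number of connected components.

1

Starting from a we can reach a, b, c, d, e, f. That is one component of size 6.
Total: 1 component.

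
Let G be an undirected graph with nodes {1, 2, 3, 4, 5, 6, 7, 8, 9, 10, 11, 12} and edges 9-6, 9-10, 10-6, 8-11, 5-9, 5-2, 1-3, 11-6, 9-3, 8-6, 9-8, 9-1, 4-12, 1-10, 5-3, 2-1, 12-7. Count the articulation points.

1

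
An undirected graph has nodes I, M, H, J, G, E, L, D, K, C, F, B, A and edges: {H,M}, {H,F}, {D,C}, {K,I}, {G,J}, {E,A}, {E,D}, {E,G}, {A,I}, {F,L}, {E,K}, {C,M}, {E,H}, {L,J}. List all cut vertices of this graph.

E

Removing E increases the component count from 2 to 3, so E is a cut vertex.
By contrast removing D leaves 2 components; it is not a cut vertex. No other vertex is a cut vertex either.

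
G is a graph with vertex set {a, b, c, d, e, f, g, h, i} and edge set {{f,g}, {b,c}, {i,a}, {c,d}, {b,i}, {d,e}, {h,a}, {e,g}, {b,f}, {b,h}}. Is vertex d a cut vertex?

No

Deleting d leaves 1 component (was 1) (its neighbors c, e remain connected to each other), so d is not a cut vertex.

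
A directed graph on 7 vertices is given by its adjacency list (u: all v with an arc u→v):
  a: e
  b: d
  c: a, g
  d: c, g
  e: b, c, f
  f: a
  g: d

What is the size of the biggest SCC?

7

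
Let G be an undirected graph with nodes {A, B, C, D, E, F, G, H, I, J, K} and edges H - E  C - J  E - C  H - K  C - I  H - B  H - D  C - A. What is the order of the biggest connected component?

9

F is isolated — a component by itself.
G is isolated — a component by itself.
Starting from A we can reach A, B, C, D, E, H, I, J, K. That is one component of size 9.
The largest has 9 vertices.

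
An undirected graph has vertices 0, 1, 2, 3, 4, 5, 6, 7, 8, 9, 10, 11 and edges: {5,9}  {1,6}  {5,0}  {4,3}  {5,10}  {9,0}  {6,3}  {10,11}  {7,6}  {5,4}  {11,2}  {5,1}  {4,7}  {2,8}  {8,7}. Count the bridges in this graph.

The edges on the cycle 5-9-0-5 are not bridges since each lies on that cycle.
Every edge lies on some cycle, so there are no bridges.

0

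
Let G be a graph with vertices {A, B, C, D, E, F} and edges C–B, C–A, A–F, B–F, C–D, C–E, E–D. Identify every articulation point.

Removing C increases the component count from 1 to 2, so C is a cut vertex.
By contrast removing B leaves 1 component; it is not a cut vertex. No other vertex is a cut vertex either.

C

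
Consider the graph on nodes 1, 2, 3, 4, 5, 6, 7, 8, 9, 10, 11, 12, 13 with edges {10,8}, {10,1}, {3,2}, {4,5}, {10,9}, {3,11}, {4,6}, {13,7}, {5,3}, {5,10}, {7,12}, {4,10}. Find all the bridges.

The edges on the cycle 4-5-10-4 are not bridges since each lies on that cycle.
But removing 8—10 disconnects 8 from 10; removing 5—3 disconnects 5 from 3; removing 7—12 disconnects 7 from 12; removing 10—1 disconnects 10 from 1 — these are bridges.
In total 9 edges are bridges.

1-10, 10-8, 10-9, 11-3, 12-7, 13-7, 2-3, 3-5, 4-6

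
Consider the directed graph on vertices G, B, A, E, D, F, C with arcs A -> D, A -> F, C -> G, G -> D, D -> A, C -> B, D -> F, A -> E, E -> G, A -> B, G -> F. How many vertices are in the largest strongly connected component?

{A, D, E, G} are all mutually reachable — one SCC of size 4.
{F} is an SCC by itself.
{C} is an SCC by itself.
{B} is an SCC by itself.
The largest has 4 vertices.

4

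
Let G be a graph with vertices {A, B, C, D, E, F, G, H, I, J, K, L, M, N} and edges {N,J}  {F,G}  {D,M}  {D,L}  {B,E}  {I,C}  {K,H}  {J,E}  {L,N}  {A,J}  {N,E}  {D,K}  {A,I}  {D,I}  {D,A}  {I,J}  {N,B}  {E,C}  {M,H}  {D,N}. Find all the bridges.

The edges on the cycle D-L-N-D are not bridges since each lies on that cycle.
But removing F–G disconnects F from G — this is a bridge.

F-G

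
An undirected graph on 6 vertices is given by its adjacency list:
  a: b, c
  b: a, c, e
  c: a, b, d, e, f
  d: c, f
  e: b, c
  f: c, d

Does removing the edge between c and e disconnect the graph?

No

After removing c-e, the path c-b-e still connects them, so the edge is not a bridge.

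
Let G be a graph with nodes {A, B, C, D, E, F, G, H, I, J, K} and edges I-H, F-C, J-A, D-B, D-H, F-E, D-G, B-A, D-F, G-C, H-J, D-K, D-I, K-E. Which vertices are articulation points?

D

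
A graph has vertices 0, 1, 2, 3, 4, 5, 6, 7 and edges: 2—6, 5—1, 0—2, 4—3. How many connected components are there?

4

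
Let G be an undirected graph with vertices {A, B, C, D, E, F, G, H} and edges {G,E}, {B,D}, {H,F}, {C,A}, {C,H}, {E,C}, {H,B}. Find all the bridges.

removing C–E disconnects C from E; removing C–A disconnects C from A; removing H–B disconnects H from B; removing D–B disconnects D from B — these are bridges.
In total 7 edges are bridges.

A-C, B-D, B-H, C-E, C-H, E-G, F-H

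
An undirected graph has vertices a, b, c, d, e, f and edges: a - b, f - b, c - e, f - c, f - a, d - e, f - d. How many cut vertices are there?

1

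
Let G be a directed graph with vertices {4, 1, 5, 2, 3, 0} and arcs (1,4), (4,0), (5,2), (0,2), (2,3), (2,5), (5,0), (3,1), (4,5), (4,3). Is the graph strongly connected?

From 4 we can reach every vertex (0, 1, 2, 3, 4, 5), and every vertex can reach 4 (0, 1, 2, 3, 4, 5). So the whole graph is one strongly connected component.

Yes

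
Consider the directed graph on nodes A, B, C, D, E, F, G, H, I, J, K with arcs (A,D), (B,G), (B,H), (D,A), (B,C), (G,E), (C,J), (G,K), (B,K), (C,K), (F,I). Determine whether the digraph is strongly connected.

There is no directed path from K to I, so the graph is not strongly connected.

No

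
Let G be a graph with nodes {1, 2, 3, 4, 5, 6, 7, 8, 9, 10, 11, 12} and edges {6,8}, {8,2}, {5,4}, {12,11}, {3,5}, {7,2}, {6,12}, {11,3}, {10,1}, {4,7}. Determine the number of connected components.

9 is isolated — a component by itself.
Starting from 1 we can reach 1, 10. That is one component of size 2.
Starting from 2 we can reach 2, 3, 4, 5, 6, 7, 8, 11, 12. That is one component of size 9.
Total: 3 components.

3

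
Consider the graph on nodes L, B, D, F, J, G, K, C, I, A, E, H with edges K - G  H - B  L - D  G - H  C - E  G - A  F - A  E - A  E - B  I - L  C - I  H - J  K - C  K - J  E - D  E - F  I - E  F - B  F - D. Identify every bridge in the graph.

none

The edges on the cycle K-C-I-E-F-B-H-G-K are not bridges since each lies on that cycle.
Every edge lies on some cycle, so there are no bridges.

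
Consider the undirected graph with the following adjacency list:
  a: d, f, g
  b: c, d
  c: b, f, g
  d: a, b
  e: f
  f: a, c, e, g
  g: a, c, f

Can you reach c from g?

Yes

From g we can reach a, b, c, d, e, f, g, which includes c.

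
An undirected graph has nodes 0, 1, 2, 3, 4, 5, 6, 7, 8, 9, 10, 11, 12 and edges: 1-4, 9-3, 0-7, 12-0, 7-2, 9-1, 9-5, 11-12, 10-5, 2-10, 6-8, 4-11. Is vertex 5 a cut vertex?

No

Deleting 5 leaves 2 components (was 2), so 5 is not a cut vertex.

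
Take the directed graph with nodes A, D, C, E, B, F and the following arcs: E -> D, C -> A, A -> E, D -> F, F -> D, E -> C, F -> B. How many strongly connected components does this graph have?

3

{A, C, E} are all mutually reachable — one SCC of size 3.
{D, F} are all mutually reachable — one SCC of size 2.
{B} is an SCC by itself.
That gives 3 strongly connected components.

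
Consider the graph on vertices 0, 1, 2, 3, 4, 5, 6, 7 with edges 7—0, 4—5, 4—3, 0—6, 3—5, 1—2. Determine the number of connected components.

3

Starting from 1 we can reach 1, 2. That is one component of size 2.
Starting from 0 we can reach 0, 6, 7. That is one component of size 3.
Starting from 3 we can reach 3, 4, 5. That is one component of size 3.
Total: 3 components.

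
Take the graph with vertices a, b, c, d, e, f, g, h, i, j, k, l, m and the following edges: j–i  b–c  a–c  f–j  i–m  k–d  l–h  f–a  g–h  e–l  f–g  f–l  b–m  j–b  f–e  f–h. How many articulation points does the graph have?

Removing f increases the component count from 2 to 3, so f is a cut vertex.
By contrast removing b leaves 2 components; it is not a cut vertex. No other vertex is a cut vertex either.

1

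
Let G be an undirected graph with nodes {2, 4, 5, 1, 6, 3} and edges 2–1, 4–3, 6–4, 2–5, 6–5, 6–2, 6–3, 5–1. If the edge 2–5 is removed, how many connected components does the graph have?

1

2 and 5 are still connected via 2-6-5, so the component count stays at 1.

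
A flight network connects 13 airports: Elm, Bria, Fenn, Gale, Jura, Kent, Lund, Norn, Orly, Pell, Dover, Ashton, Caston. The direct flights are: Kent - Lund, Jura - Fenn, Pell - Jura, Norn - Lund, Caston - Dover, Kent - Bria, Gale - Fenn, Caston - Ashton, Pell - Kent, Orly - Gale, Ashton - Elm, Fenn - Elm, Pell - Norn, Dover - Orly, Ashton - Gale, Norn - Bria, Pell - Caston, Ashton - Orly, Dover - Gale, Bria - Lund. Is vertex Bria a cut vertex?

No

Deleting Bria leaves 1 component (was 1) (its neighbors Kent, Lund, Norn remain connected to each other), so Bria is not a cut vertex.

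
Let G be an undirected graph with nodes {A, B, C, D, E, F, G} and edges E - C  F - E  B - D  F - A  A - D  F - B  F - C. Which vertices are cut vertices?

F

Removing F increases the component count from 2 to 3, so F is a cut vertex.
By contrast removing A leaves 2 components; it is not a cut vertex. No other vertex is a cut vertex either.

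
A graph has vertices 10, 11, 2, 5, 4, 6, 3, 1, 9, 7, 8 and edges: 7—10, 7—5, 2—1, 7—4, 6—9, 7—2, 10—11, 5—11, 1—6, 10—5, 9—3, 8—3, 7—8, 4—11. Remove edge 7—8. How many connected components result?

7 and 8 are still connected via 7-2-1-6-9-3-8, so the component count stays at 1.

1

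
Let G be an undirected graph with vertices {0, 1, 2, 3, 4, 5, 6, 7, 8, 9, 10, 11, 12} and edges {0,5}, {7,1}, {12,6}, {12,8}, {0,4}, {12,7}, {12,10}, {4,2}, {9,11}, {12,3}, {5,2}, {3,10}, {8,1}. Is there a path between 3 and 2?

The component containing 3 is {1, 3, 6, 7, 8, 10, 12}, and 2 is not in it.

No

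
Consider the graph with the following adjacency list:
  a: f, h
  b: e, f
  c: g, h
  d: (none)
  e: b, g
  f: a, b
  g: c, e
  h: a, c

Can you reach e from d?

No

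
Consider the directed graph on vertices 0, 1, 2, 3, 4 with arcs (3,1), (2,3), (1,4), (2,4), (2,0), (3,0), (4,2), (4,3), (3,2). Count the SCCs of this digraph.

{1, 2, 3, 4} are all mutually reachable — one SCC of size 4.
{0} is an SCC by itself.
That gives 2 strongly connected components.

2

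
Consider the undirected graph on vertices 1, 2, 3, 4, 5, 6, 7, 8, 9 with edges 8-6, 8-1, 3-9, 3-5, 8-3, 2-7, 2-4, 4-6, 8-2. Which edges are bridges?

1-8, 2-7, 3-5, 3-8, 3-9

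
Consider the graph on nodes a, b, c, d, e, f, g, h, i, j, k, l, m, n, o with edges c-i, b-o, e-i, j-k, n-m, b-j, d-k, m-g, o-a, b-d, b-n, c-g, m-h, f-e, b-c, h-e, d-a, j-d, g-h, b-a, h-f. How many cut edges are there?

The edges on the cycle b-o-a-b are not bridges since each lies on that cycle.
Every edge lies on some cycle, so there are no bridges.

0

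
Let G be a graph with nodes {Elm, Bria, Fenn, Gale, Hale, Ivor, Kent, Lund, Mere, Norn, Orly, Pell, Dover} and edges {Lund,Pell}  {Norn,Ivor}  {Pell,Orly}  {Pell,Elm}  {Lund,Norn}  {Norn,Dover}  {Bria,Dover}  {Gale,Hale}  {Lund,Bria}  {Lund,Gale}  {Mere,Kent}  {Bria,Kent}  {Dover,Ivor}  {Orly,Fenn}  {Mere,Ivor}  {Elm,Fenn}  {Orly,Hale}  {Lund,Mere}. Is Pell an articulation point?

No

Deleting Pell leaves 1 component (was 1) (its neighbors Elm, Lund, Orly remain connected to each other), so Pell is not a cut vertex.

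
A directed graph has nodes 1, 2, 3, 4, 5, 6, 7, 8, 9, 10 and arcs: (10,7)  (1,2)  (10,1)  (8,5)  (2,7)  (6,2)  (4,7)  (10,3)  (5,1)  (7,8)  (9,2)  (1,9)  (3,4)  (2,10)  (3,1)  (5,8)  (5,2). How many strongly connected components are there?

{1, 2, 3, 4, 5, 7, 8, 9, 10} are all mutually reachable — one SCC of size 9.
{6} is an SCC by itself.
That gives 2 strongly connected components.

2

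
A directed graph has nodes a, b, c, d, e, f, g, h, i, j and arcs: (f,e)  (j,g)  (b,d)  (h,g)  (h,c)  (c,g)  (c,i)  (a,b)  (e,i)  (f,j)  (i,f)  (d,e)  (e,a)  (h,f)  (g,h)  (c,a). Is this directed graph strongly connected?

From a we can reach every vertex (a, b, c, d, e, f, g, h, i, j), and every vertex can reach a (a, b, c, d, e, f, g, h, i, j). So the whole graph is one strongly connected component.

Yes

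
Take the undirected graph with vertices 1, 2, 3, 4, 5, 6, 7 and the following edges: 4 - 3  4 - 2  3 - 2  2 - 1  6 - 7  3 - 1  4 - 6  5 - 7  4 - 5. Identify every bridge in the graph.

none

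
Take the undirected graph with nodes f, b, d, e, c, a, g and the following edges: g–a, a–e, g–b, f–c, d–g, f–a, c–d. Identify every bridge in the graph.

a-e, b-g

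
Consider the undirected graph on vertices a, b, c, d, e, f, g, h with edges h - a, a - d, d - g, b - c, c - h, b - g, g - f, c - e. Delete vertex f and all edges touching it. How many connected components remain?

1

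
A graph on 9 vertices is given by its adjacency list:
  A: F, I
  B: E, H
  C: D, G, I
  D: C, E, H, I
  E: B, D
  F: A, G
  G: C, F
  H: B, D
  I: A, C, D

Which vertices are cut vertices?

Removing D increases the component count from 1 to 2, so D is a cut vertex.
By contrast removing E leaves 1 component; it is not a cut vertex. No other vertex is a cut vertex either.

D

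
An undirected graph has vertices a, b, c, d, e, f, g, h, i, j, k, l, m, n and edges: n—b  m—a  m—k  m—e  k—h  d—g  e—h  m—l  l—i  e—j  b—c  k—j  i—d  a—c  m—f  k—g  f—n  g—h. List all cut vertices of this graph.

Removing m increases the component count from 1 to 2, so m is a cut vertex.
By contrast removing d leaves 1 component; it is not a cut vertex. No other vertex is a cut vertex either.

m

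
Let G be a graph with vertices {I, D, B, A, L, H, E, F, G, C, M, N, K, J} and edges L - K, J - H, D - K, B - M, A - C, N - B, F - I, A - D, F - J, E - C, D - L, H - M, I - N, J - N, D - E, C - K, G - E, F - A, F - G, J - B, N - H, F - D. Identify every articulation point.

F

Removing F increases the component count from 1 to 2, so F is a cut vertex.
By contrast removing M leaves 1 component; it is not a cut vertex. No other vertex is a cut vertex either.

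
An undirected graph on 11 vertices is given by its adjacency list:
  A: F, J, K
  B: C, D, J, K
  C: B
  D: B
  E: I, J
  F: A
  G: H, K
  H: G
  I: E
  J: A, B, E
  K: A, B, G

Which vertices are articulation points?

Removing A increases the component count from 1 to 2, so A is a cut vertex.
Removing B increases the component count from 1 to 3, so B is a cut vertex.
Removing E increases the component count from 1 to 2, so E is a cut vertex.
Likewise G, J, K are cut vertices.
By contrast removing I leaves 1 component; it is not a cut vertex. No other vertex is a cut vertex either.

A, B, E, G, J, K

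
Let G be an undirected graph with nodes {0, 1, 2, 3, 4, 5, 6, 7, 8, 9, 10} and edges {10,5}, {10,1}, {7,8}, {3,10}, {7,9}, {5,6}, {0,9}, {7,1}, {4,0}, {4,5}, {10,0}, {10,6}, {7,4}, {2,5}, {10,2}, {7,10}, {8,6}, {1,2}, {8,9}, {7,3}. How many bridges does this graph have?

0

The edges on the cycle 7-4-0-9-7 are not bridges since each lies on that cycle.
Every edge lies on some cycle, so there are no bridges.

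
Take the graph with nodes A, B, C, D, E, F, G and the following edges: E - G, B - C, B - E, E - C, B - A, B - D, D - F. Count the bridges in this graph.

4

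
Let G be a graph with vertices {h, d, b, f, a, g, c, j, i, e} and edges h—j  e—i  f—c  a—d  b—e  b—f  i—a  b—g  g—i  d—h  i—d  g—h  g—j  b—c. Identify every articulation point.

b

Removing b increases the component count from 1 to 2, so b is a cut vertex.
By contrast removing e leaves 1 component; it is not a cut vertex. No other vertex is a cut vertex either.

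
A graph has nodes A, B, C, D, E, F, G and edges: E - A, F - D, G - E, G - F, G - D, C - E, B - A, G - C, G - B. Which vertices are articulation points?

G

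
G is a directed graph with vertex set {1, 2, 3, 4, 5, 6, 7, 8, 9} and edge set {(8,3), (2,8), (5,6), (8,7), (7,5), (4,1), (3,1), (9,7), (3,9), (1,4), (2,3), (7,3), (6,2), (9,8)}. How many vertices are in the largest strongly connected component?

7

{2, 3, 5, 6, 7, 8, 9} are all mutually reachable — one SCC of size 7.
{1, 4} are all mutually reachable — one SCC of size 2.
The largest has 7 vertices.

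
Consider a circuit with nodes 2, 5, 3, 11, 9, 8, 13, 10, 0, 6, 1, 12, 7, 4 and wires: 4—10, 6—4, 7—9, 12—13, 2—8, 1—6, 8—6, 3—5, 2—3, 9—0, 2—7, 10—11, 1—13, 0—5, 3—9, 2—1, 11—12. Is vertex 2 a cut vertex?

Deleting 2 raises the number of components from 1 to 2, so 2 is a cut vertex.

Yes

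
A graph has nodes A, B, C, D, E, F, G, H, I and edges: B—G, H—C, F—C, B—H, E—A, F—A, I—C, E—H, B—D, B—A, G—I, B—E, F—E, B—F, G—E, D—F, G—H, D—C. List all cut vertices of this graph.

none

Removing A, for instance, still leaves 1 component. No single vertex removal increases the component count — the graph has no articulation points.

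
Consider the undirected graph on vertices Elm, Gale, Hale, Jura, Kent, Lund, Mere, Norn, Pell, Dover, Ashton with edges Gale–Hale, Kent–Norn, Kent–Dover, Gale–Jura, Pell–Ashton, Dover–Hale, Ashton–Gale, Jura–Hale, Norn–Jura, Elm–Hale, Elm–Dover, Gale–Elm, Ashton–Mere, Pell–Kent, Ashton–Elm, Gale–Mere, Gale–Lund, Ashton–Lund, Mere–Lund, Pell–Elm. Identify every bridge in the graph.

none

The edges on the cycle Pell-Kent-Norn-Jura-Gale-Ashton-Pell are not bridges since each lies on that cycle.
Every edge lies on some cycle, so there are no bridges.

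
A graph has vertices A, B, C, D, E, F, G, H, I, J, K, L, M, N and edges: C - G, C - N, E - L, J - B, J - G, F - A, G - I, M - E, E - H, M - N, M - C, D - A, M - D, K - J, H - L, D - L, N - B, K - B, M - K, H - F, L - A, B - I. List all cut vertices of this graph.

M

Removing M increases the component count from 1 to 2, so M is a cut vertex.
By contrast removing I leaves 1 component; it is not a cut vertex. No other vertex is a cut vertex either.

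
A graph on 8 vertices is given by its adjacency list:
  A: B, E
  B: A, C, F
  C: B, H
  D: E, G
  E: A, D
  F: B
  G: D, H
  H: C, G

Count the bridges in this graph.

The edges on the cycle C-H-G-D-E-A-B-C are not bridges since each lies on that cycle.
But removing B-F disconnects B from F — this is a bridge.

1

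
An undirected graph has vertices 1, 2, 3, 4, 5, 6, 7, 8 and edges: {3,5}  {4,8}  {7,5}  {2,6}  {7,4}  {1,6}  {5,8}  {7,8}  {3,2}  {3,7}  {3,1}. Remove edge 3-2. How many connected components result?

1

3 and 2 are still connected via 3-1-6-2, so the component count stays at 1.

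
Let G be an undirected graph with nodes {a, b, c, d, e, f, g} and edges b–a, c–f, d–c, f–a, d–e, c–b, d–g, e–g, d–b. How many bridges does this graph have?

The edges on the cycle d-e-g-d are not bridges since each lies on that cycle.
Every edge lies on some cycle, so there are no bridges.

0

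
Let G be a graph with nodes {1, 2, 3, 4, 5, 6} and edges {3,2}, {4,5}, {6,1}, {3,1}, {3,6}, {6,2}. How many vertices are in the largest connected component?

4

Starting from 4 we can reach 4, 5. That is one component of size 2.
Starting from 1 we can reach 1, 2, 3, 6. That is one component of size 4.
The largest has 4 vertices.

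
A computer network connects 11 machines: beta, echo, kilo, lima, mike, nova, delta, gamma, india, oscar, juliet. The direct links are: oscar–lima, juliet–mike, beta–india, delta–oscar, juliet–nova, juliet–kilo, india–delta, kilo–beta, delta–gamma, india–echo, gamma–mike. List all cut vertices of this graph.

delta, india, oscar, juliet

Removing delta increases the component count from 1 to 2, so delta is a cut vertex.
Removing india increases the component count from 1 to 2, so india is a cut vertex.
Removing oscar increases the component count from 1 to 2, so oscar is a cut vertex.
Likewise juliet is a cut vertex.
By contrast removing nova leaves 1 component; it is not a cut vertex. No other vertex is a cut vertex either.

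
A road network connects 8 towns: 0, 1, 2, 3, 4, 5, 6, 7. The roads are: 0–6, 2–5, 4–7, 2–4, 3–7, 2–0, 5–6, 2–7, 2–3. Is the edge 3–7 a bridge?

After removing 3–7, the path 3-2-7 still connects them, so the edge is not a bridge.

No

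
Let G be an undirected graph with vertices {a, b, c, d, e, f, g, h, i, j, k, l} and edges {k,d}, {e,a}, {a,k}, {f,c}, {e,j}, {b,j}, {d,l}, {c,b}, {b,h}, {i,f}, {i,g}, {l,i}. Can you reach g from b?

Yes

From b we can reach a, b, c, d, e, f, g, h, i, j, k, l, which includes g.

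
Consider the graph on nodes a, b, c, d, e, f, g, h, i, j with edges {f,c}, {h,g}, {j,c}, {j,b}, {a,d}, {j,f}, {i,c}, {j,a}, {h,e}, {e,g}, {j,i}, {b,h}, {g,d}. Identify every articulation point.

j

Removing j increases the component count from 1 to 2, so j is a cut vertex.
By contrast removing c leaves 1 component; it is not a cut vertex. No other vertex is a cut vertex either.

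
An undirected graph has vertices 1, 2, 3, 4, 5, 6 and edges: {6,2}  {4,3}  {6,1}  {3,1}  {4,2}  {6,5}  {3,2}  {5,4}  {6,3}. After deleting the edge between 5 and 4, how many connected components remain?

1

5 and 4 are still connected via 5-6-3-4, so the component count stays at 1.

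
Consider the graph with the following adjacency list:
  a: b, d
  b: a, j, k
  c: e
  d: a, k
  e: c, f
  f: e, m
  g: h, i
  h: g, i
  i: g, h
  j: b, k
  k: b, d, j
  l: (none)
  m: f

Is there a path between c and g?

No

The component containing c is {c, e, f, m}, and g is not in it.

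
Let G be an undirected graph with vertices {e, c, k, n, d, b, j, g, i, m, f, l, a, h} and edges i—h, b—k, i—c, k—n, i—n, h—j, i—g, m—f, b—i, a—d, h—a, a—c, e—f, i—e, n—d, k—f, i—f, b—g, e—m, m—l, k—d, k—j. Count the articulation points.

Removing m increases the component count from 1 to 2, so m is a cut vertex.
By contrast removing l leaves 1 component; it is not a cut vertex. No other vertex is a cut vertex either.

1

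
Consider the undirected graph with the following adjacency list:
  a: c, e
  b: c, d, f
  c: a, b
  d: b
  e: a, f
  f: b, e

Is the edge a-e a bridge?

No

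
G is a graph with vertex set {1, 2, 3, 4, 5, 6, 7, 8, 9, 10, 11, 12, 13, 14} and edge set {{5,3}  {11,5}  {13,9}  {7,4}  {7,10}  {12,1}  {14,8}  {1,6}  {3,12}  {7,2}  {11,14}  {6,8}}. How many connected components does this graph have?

3

Starting from 9 we can reach 9, 13. That is one component of size 2.
Starting from 2 we can reach 2, 4, 7, 10. That is one component of size 4.
Starting from 1 we can reach 1, 3, 5, 6, 8, 11, 12, 14. That is one component of size 8.
Total: 3 components.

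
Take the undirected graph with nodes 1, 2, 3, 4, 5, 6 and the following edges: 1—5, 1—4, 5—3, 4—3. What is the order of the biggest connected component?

6 is isolated — a component by itself.
2 is isolated — a component by itself.
Starting from 1 we can reach 1, 3, 4, 5. That is one component of size 4.
The largest has 4 vertices.

4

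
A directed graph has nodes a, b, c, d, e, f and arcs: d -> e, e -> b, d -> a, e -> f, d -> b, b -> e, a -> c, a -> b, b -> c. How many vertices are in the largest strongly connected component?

{b, e} are all mutually reachable — one SCC of size 2.
{d} is an SCC by itself.
{f} is an SCC by itself.
{a} is an SCC by itself.
{c} is an SCC by itself.
The largest has 2 vertices.

2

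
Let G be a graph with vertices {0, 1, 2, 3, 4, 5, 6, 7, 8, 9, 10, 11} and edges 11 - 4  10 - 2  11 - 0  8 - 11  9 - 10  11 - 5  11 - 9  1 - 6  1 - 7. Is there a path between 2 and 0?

Yes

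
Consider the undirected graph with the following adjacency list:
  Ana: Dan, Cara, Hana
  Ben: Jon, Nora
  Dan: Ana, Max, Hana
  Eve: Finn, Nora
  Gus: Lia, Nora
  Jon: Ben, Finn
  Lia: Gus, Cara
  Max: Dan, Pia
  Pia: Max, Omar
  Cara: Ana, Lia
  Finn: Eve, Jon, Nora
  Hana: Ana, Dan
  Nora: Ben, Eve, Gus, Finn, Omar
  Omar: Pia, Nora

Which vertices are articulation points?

Removing Nora increases the component count from 1 to 2, so Nora is a cut vertex.
By contrast removing Cara leaves 1 component; it is not a cut vertex. No other vertex is a cut vertex either.

Nora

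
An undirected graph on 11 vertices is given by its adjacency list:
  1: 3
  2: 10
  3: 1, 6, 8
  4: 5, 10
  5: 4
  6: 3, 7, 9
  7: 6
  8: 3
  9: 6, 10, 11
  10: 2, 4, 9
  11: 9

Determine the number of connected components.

1

Starting from 1 we can reach 1, 2, 3, 4, 5, 6, 7, 8, 9, 10, 11. That is one component of size 11.
Total: 1 component.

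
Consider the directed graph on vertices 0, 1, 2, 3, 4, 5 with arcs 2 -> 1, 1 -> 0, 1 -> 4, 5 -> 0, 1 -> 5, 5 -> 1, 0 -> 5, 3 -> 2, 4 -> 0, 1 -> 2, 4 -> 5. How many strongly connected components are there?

2

{0, 1, 2, 4, 5} are all mutually reachable — one SCC of size 5.
{3} is an SCC by itself.
That gives 2 strongly connected components.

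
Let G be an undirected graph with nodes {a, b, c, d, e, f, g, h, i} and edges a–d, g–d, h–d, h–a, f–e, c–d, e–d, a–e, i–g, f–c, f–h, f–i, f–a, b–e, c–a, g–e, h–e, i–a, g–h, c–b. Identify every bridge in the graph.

The edges on the cycle f-i-g-d-e-f are not bridges since each lies on that cycle.
Every edge lies on some cycle, so there are no bridges.

none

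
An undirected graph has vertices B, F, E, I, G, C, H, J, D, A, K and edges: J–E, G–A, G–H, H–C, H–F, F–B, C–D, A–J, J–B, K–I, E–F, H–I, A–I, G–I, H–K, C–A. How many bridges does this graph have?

The edges on the cycle H-C-A-J-E-F-H are not bridges since each lies on that cycle.
But removing C–D disconnects C from D — this is a bridge.

1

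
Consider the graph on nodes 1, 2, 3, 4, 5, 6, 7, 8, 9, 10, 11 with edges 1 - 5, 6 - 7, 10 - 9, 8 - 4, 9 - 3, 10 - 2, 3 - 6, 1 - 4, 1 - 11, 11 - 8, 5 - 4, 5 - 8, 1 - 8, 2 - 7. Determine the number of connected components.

2

Starting from 1 we can reach 1, 4, 5, 8, 11. That is one component of size 5.
Starting from 2 we can reach 2, 3, 6, 7, 9, 10. That is one component of size 6.
Total: 2 components.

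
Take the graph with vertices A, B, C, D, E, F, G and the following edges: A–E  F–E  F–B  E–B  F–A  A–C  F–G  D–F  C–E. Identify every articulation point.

F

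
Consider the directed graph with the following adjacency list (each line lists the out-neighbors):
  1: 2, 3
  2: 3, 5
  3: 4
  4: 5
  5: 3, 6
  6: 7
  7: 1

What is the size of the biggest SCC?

{1, 2, 3, 4, 5, 6, 7} are all mutually reachable — one SCC of size 7.
The largest has 7 vertices.

7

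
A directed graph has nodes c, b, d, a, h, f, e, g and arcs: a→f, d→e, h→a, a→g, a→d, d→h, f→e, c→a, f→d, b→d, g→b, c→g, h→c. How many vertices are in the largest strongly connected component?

7

{a, b, c, d, f, g, h} are all mutually reachable — one SCC of size 7.
{e} is an SCC by itself.
The largest has 7 vertices.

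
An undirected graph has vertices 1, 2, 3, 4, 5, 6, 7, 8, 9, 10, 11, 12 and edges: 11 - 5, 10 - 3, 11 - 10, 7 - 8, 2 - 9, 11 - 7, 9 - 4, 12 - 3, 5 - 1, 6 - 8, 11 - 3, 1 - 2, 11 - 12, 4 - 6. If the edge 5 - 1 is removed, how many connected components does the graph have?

1

5 and 1 are still connected via 5-11-7-8-6-4-9-2-1, so the component count stays at 1.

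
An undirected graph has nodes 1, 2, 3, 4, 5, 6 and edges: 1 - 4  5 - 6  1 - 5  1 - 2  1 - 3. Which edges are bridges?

removing 1 - 3 disconnects 1 from 3; removing 4 - 1 disconnects 4 from 1; removing 1 - 2 disconnects 1 from 2; removing 6 - 5 disconnects 6 from 5 — these are bridges.
In total 5 edges are bridges.

1-2, 1-3, 1-4, 1-5, 5-6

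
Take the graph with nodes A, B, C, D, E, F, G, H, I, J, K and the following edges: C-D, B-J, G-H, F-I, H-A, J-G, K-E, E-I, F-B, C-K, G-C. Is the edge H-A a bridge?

Removing H-A leaves no path between H and A: the component count goes from 1 to 2. So it is a bridge.

Yes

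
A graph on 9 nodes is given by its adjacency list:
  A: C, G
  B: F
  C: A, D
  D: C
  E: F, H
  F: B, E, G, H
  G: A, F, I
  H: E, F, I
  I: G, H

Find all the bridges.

The edges on the cycle G-F-E-H-I-G are not bridges since each lies on that cycle.
But removing G-A disconnects G from A; removing A-C disconnects A from C; removing D-C disconnects D from C; removing B-F disconnects B from F — these are bridges.

A-C, A-G, B-F, C-D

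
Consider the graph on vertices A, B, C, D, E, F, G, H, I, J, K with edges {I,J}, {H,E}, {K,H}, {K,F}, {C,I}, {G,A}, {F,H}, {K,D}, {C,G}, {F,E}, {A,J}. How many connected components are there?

B is isolated — a component by itself.
Starting from A we can reach A, C, G, I, J. That is one component of size 5.
Starting from D we can reach D, E, F, H, K. That is one component of size 5.
Total: 3 components.

3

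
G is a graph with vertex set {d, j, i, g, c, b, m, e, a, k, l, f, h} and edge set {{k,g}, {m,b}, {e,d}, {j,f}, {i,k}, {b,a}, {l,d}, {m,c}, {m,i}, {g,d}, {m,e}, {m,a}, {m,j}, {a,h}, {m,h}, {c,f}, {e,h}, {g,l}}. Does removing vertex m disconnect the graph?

Deleting m raises the number of components from 1 to 2, so m is a cut vertex.

Yes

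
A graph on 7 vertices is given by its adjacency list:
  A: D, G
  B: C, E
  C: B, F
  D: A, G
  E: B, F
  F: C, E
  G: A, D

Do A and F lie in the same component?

No

The component containing A is {A, D, G}, and F is not in it.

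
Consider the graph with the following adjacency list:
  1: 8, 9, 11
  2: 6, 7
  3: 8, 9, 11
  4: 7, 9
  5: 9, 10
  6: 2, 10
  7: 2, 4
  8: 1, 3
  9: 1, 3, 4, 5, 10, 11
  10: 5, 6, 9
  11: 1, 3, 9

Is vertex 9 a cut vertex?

Yes

Deleting 9 raises the number of components from 1 to 2, so 9 is a cut vertex.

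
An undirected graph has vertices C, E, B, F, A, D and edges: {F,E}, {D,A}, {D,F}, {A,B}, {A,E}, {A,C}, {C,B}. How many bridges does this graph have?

0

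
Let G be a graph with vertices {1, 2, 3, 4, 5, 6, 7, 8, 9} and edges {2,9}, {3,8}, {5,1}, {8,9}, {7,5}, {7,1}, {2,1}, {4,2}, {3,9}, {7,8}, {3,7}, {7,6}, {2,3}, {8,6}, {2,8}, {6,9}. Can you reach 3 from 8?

Yes

From 8 we can reach 1, 2, 3, 4, 5, 6, 7, 8, 9, which includes 3.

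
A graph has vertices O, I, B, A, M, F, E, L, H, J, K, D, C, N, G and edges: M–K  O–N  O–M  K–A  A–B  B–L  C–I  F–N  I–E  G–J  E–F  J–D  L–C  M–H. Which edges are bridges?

The edges on the cycle O-M-K-A-B-L-C-I-E-F-N-O are not bridges since each lies on that cycle.
But removing M–H disconnects M from H; removing G–J disconnects G from J; removing J–D disconnects J from D — these are bridges.

D-J, G-J, H-M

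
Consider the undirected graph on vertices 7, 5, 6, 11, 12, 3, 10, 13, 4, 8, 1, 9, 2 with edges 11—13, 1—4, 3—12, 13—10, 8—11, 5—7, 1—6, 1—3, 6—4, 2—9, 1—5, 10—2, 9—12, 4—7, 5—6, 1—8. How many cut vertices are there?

Removing 1 increases the component count from 1 to 2, so 1 is a cut vertex.
By contrast removing 5 leaves 1 component; it is not a cut vertex. No other vertex is a cut vertex either.

1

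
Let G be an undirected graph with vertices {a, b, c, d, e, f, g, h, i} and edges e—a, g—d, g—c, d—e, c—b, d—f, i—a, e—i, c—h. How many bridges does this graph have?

6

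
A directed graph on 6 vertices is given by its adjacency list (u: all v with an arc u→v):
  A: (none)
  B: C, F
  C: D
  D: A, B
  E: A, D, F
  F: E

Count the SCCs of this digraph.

2

{B, C, D, E, F} are all mutually reachable — one SCC of size 5.
{A} is an SCC by itself.
That gives 2 strongly connected components.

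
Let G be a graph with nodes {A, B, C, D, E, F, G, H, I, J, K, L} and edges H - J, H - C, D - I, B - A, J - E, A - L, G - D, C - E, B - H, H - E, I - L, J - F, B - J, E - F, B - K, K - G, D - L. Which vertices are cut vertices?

B

Removing B increases the component count from 1 to 2, so B is a cut vertex.
By contrast removing L leaves 1 component; it is not a cut vertex. No other vertex is a cut vertex either.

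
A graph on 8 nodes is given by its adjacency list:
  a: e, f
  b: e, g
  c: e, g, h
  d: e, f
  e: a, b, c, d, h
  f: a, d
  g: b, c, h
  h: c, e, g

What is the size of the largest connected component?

Starting from a we can reach a, b, c, d, e, f, g, h. That is one component of size 8.
The largest has 8 vertices.

8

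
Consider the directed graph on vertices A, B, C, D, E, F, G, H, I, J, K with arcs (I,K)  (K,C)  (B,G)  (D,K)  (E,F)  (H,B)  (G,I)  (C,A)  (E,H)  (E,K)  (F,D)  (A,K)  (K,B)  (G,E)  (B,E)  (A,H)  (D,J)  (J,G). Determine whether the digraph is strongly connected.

Yes

From H we can reach every vertex (A, B, C, D, E, F, G, H, I, J, K), and every vertex can reach H (A, B, C, D, E, F, G, H, I, J, K). So the whole graph is one strongly connected component.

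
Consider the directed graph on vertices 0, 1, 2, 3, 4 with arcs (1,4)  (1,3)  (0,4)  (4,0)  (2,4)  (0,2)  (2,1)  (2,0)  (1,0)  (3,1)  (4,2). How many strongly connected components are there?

{0, 1, 2, 3, 4} are all mutually reachable — one SCC of size 5.
That gives 1 strongly connected component.

1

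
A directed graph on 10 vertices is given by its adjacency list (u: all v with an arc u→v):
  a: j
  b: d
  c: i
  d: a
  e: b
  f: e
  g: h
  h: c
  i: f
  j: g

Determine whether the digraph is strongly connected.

Yes

From i we can reach every vertex (a, b, c, d, e, f, g, h, i, j), and every vertex can reach i (a, b, c, d, e, f, g, h, i, j). So the whole graph is one strongly connected component.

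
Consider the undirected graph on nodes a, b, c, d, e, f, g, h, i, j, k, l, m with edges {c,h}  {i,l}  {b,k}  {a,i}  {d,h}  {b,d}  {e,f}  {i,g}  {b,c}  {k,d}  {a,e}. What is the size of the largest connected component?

6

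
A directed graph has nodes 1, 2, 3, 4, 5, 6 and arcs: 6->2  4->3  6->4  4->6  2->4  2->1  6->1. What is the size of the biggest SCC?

{2, 4, 6} are all mutually reachable — one SCC of size 3.
{1} is an SCC by itself.
{3} is an SCC by itself.
{5} is an SCC by itself.
The largest has 3 vertices.

3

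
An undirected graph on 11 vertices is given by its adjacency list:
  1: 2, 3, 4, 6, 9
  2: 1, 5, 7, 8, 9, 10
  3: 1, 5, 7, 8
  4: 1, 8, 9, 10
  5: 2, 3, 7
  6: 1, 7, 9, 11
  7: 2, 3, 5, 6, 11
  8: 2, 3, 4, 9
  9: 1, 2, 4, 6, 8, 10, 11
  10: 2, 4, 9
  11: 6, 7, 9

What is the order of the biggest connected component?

Starting from 1 we can reach 1, 2, 3, 4, 5, 6, 7, 8, 9, 10, 11. That is one component of size 11.
The largest has 11 vertices.

11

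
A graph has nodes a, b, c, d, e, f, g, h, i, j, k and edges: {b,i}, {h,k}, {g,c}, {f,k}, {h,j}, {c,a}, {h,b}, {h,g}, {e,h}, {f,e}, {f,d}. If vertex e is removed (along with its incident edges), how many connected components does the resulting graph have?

With e gone, the remaining components are: {a, b, c, d, f, g, h, i, j, k}.
That is 1 component.

1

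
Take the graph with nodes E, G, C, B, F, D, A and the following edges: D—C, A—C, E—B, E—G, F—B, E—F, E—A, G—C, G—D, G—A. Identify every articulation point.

E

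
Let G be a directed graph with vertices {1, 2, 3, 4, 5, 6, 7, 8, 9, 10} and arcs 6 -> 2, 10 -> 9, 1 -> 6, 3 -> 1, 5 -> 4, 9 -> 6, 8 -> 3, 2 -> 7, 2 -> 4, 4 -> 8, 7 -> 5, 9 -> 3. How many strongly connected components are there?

{1, 2, 3, 4, 5, 6, 7, 8} are all mutually reachable — one SCC of size 8.
{10} is an SCC by itself.
{9} is an SCC by itself.
That gives 3 strongly connected components.

3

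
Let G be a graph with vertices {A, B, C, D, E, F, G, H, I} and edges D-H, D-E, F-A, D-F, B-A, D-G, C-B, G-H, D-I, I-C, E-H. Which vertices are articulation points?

D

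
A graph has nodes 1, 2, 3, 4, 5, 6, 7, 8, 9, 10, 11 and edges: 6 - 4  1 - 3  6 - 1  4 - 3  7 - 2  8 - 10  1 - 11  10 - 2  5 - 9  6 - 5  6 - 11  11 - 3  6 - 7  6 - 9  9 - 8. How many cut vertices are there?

1

Removing 6 increases the component count from 1 to 2, so 6 is a cut vertex.
By contrast removing 9 leaves 1 component; it is not a cut vertex. No other vertex is a cut vertex either.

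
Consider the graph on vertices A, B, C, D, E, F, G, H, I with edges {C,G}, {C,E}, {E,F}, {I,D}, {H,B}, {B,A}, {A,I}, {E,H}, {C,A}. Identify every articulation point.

A, C, E, I

Removing A increases the component count from 1 to 2, so A is a cut vertex.
Removing C increases the component count from 1 to 2, so C is a cut vertex.
Removing E increases the component count from 1 to 2, so E is a cut vertex.
Likewise I is a cut vertex.
By contrast removing F leaves 1 component; it is not a cut vertex. No other vertex is a cut vertex either.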